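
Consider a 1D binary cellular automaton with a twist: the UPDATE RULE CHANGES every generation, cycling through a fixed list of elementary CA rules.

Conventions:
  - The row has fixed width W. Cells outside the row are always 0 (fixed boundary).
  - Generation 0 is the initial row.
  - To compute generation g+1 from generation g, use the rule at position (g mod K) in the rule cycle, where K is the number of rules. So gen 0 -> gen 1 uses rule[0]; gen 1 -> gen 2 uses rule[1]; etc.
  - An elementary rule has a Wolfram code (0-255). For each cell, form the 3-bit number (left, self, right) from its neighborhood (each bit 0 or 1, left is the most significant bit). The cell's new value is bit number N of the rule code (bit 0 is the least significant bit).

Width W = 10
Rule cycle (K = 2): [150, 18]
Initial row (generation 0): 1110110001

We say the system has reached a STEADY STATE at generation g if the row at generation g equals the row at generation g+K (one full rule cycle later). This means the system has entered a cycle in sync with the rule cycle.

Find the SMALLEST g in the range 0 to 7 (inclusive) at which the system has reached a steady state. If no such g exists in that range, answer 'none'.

Gen 0: 1110110001
Gen 1 (rule 150): 0100001011
Gen 2 (rule 18): 1010010000
Gen 3 (rule 150): 1011111000
Gen 4 (rule 18): 0000000100
Gen 5 (rule 150): 0000001110
Gen 6 (rule 18): 0000010001
Gen 7 (rule 150): 0000111011
Gen 8 (rule 18): 0001000000
Gen 9 (rule 150): 0011100000

Answer: none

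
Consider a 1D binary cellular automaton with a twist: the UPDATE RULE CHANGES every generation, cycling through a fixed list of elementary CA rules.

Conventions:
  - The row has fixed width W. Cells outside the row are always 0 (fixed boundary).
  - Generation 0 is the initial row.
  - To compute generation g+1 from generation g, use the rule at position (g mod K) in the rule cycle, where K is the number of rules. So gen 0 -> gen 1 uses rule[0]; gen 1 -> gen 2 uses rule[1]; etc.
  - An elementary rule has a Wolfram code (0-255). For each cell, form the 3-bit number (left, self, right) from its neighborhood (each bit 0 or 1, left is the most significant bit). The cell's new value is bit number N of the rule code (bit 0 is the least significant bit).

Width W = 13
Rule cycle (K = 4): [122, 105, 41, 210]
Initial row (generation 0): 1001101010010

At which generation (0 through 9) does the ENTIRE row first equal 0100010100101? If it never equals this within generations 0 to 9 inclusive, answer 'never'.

Gen 0: 1001101010010
Gen 1 (rule 122): 0111110101101
Gen 2 (rule 105): 0100011011110
Gen 3 (rule 41): 0001010110000
Gen 4 (rule 210): 0010000011000
Gen 5 (rule 122): 0101000111100
Gen 6 (rule 105): 0010010100101
Gen 7 (rule 41): 1000001000010
Gen 8 (rule 210): 0100010100101
Gen 9 (rule 122): 1010101011010

Answer: 8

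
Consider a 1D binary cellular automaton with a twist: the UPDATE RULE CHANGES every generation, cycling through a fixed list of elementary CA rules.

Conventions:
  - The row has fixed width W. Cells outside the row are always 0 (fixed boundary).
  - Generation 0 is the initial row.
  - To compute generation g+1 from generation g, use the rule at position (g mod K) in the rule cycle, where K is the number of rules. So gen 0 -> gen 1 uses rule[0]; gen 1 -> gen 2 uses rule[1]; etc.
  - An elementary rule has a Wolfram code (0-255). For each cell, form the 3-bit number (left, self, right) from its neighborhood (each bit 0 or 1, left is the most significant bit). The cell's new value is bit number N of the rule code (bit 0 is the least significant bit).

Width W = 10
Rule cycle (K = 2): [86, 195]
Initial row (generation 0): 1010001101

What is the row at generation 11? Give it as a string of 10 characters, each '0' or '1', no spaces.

Answer: 0100110000

Derivation:
Gen 0: 1010001101
Gen 1 (rule 86): 1011010101
Gen 2 (rule 195): 0001000000
Gen 3 (rule 86): 0011100000
Gen 4 (rule 195): 1101101111
Gen 5 (rule 86): 0100100001
Gen 6 (rule 195): 1001001110
Gen 7 (rule 86): 1111110011
Gen 8 (rule 195): 0111110101
Gen 9 (rule 86): 1000010101
Gen 10 (rule 195): 0011100000
Gen 11 (rule 86): 0100110000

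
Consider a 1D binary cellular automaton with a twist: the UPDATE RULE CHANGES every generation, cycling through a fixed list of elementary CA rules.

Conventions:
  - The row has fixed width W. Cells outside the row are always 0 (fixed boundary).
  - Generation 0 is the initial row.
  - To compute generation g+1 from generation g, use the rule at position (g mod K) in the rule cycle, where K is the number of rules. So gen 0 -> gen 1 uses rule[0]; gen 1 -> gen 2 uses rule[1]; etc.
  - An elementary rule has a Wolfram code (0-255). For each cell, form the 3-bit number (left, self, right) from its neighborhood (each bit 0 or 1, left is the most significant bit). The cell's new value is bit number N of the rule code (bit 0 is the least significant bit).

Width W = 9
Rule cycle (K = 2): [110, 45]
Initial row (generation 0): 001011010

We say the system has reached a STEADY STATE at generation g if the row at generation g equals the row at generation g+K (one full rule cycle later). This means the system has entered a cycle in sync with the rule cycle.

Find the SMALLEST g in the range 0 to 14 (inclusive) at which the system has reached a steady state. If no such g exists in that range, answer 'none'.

Gen 0: 001011010
Gen 1 (rule 110): 011111110
Gen 2 (rule 45): 010000000
Gen 3 (rule 110): 110000000
Gen 4 (rule 45): 100111111
Gen 5 (rule 110): 101100001
Gen 6 (rule 45): 111001101
Gen 7 (rule 110): 101011111
Gen 8 (rule 45): 111110000
Gen 9 (rule 110): 100010000
Gen 10 (rule 45): 101010111
Gen 11 (rule 110): 111111101
Gen 12 (rule 45): 100000011
Gen 13 (rule 110): 100000111
Gen 14 (rule 45): 101110100
Gen 15 (rule 110): 111011100
Gen 16 (rule 45): 100110001

Answer: none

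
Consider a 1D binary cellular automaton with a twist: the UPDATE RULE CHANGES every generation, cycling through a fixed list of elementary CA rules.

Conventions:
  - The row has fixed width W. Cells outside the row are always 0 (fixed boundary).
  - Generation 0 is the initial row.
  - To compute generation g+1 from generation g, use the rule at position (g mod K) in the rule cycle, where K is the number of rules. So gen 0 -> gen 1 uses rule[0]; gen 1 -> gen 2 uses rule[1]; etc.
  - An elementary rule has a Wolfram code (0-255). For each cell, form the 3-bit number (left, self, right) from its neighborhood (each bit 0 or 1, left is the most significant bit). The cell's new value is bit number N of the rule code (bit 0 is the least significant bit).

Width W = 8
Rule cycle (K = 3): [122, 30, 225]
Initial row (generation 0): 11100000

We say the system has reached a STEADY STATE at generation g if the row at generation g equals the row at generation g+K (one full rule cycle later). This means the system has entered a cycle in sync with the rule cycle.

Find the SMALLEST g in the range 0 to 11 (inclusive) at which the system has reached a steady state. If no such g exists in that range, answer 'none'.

Answer: 2

Derivation:
Gen 0: 11100000
Gen 1 (rule 122): 10110000
Gen 2 (rule 30): 10101000
Gen 3 (rule 225): 01010011
Gen 4 (rule 122): 10101111
Gen 5 (rule 30): 10101000
Gen 6 (rule 225): 01010011
Gen 7 (rule 122): 10101111
Gen 8 (rule 30): 10101000
Gen 9 (rule 225): 01010011
Gen 10 (rule 122): 10101111
Gen 11 (rule 30): 10101000
Gen 12 (rule 225): 01010011
Gen 13 (rule 122): 10101111
Gen 14 (rule 30): 10101000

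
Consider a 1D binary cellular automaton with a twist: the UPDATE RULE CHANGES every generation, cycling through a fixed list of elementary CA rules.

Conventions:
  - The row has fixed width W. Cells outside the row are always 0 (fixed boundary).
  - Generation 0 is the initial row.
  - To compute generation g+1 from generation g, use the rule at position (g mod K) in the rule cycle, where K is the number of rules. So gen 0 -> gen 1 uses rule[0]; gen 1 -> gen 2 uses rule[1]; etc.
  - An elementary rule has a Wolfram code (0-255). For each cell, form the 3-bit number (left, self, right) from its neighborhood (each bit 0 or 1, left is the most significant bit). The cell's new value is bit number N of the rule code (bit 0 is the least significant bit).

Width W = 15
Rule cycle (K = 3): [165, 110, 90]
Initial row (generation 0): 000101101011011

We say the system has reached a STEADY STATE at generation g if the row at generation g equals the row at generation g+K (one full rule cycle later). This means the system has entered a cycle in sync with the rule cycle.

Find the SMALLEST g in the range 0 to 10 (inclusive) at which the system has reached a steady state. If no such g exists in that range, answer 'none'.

Answer: none

Derivation:
Gen 0: 000101101011011
Gen 1 (rule 165): 110110011100100
Gen 2 (rule 110): 111110110101100
Gen 3 (rule 90): 100010110001110
Gen 4 (rule 165): 101011000100100
Gen 5 (rule 110): 111111001101100
Gen 6 (rule 90): 100001111101110
Gen 7 (rule 165): 101100111010100
Gen 8 (rule 110): 111101101111100
Gen 9 (rule 90): 100101101000110
Gen 10 (rule 165): 100110011010000
Gen 11 (rule 110): 101110111110000
Gen 12 (rule 90): 001010100011000
Gen 13 (rule 165): 101111101000011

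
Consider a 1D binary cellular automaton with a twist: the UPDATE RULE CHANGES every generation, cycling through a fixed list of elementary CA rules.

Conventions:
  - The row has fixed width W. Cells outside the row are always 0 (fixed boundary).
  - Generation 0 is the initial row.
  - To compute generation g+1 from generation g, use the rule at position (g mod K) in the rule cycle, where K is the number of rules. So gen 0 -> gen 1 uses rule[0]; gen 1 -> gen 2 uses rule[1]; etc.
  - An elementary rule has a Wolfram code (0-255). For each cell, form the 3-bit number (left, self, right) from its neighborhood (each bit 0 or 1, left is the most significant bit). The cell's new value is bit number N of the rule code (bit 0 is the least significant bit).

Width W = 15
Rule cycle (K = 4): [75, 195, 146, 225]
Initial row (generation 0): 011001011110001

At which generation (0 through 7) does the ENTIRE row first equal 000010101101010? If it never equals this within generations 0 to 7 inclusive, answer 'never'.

Gen 0: 011001011110001
Gen 1 (rule 75): 111010010010110
Gen 2 (rule 195): 011000100100010
Gen 3 (rule 146): 100101011010101
Gen 4 (rule 225): 000010101101010
Gen 5 (rule 75): 111100001100000
Gen 6 (rule 195): 011101110101111
Gen 7 (rule 146): 101000100000110

Answer: 4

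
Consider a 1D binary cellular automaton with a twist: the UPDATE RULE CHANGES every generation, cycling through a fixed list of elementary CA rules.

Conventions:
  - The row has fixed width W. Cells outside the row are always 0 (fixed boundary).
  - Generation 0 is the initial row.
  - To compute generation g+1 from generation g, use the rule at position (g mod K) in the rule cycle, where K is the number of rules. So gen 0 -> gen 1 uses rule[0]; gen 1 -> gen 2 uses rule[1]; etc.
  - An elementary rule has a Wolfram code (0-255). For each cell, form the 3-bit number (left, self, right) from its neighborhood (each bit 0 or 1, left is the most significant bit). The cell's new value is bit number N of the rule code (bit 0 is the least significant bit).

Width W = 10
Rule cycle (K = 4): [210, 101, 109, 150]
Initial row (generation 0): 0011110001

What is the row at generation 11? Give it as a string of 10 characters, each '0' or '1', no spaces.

Answer: 1101000001

Derivation:
Gen 0: 0011110001
Gen 1 (rule 210): 0101111010
Gen 2 (rule 101): 0110001110
Gen 3 (rule 109): 0110101010
Gen 4 (rule 150): 1000101011
Gen 5 (rule 210): 0101000001
Gen 6 (rule 101): 0111011101
Gen 7 (rule 109): 0101110111
Gen 8 (rule 150): 1100100010
Gen 9 (rule 210): 0111010101
Gen 10 (rule 101): 0001111111
Gen 11 (rule 109): 1101000001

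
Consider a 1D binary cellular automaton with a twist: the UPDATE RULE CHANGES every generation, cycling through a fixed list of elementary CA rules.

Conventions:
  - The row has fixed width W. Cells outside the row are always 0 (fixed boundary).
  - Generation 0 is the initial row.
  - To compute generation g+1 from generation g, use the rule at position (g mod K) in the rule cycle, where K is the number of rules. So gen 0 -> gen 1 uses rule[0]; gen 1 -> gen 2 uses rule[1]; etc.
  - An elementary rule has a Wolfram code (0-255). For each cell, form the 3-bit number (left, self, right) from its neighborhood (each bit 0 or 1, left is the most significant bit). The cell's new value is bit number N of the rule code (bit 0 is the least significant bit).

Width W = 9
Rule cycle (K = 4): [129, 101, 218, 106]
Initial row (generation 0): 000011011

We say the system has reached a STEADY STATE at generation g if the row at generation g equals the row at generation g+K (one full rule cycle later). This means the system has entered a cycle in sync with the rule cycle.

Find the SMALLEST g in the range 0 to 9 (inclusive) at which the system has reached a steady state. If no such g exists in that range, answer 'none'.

Gen 0: 000011011
Gen 1 (rule 129): 111000000
Gen 2 (rule 101): 001011111
Gen 3 (rule 218): 010011111
Gen 4 (rule 106): 100110001
Gen 5 (rule 129): 000000100
Gen 6 (rule 101): 111110101
Gen 7 (rule 218): 111110000
Gen 8 (rule 106): 100010000
Gen 9 (rule 129): 001000111
Gen 10 (rule 101): 101010001
Gen 11 (rule 218): 000001010
Gen 12 (rule 106): 000010100
Gen 13 (rule 129): 111000001

Answer: none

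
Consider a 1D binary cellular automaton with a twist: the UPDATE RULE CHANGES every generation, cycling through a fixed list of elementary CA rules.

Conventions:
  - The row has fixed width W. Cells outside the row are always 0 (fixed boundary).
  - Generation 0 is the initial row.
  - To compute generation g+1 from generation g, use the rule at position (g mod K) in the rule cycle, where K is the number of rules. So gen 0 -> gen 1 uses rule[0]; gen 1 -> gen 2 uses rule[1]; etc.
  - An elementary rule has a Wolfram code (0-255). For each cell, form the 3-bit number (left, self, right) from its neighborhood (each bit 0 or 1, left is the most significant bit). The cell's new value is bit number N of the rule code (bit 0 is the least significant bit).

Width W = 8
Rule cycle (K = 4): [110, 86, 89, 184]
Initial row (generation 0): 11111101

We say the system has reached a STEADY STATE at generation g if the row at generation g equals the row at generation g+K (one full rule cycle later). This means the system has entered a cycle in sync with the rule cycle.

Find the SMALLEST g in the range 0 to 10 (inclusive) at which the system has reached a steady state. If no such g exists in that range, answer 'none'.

Gen 0: 11111101
Gen 1 (rule 110): 10000111
Gen 2 (rule 86): 11001001
Gen 3 (rule 89): 11100100
Gen 4 (rule 184): 11010010
Gen 5 (rule 110): 11110110
Gen 6 (rule 86): 00010011
Gen 7 (rule 89): 11001011
Gen 8 (rule 184): 10100110
Gen 9 (rule 110): 11101110
Gen 10 (rule 86): 00100011
Gen 11 (rule 89): 10011011
Gen 12 (rule 184): 01010110
Gen 13 (rule 110): 11111110
Gen 14 (rule 86): 00000011

Answer: none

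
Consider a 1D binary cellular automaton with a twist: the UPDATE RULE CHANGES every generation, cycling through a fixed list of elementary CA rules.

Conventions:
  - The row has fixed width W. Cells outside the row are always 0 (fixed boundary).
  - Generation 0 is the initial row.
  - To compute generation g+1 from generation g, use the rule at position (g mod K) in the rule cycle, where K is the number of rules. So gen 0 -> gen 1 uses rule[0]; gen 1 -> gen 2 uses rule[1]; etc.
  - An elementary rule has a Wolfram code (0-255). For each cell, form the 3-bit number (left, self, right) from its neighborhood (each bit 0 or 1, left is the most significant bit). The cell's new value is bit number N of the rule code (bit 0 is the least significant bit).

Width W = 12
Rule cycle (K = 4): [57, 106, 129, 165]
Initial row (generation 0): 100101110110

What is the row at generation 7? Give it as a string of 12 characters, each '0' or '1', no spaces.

Answer: 100000000001

Derivation:
Gen 0: 100101110110
Gen 1 (rule 57): 010011001101
Gen 2 (rule 106): 100111011110
Gen 3 (rule 129): 000010001100
Gen 4 (rule 165): 111010100001
Gen 5 (rule 57): 100101011100
Gen 6 (rule 106): 001010110100
Gen 7 (rule 129): 100000000001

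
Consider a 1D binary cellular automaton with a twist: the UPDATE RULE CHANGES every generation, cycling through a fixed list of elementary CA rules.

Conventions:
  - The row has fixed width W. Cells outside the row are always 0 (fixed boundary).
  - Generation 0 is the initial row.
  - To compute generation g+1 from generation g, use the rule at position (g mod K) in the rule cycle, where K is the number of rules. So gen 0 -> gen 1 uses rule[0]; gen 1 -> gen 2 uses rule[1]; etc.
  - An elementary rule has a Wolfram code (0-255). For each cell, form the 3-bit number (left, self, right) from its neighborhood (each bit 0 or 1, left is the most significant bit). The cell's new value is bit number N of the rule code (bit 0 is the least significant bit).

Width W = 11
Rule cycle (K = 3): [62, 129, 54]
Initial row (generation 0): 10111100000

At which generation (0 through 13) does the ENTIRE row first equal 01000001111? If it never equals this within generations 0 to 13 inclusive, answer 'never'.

Answer: 8

Derivation:
Gen 0: 10111100000
Gen 1 (rule 62): 11100010000
Gen 2 (rule 129): 01001000111
Gen 3 (rule 54): 11111101000
Gen 4 (rule 62): 10000011100
Gen 5 (rule 129): 00111001001
Gen 6 (rule 54): 01000111111
Gen 7 (rule 62): 11101100000
Gen 8 (rule 129): 01000001111
Gen 9 (rule 54): 11100010000
Gen 10 (rule 62): 10010111000
Gen 11 (rule 129): 00000010011
Gen 12 (rule 54): 00000111100
Gen 13 (rule 62): 00001100010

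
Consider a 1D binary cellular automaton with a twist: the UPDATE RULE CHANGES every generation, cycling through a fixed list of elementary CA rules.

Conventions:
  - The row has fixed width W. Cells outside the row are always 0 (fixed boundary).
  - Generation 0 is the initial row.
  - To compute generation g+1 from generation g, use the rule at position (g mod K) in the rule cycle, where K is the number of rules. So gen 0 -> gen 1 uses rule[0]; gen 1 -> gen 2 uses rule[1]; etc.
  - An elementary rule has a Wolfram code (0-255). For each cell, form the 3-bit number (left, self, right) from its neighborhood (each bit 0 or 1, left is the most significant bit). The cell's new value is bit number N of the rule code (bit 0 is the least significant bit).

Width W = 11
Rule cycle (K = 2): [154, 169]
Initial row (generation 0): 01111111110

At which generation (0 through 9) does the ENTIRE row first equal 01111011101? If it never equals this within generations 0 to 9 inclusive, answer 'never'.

Answer: never

Derivation:
Gen 0: 01111111110
Gen 1 (rule 154): 11111111101
Gen 2 (rule 169): 11111111010
Gen 3 (rule 154): 11111110001
Gen 4 (rule 169): 11111100100
Gen 5 (rule 154): 11111011010
Gen 6 (rule 169): 11110110100
Gen 7 (rule 154): 11100100010
Gen 8 (rule 169): 11000001000
Gen 9 (rule 154): 10100010100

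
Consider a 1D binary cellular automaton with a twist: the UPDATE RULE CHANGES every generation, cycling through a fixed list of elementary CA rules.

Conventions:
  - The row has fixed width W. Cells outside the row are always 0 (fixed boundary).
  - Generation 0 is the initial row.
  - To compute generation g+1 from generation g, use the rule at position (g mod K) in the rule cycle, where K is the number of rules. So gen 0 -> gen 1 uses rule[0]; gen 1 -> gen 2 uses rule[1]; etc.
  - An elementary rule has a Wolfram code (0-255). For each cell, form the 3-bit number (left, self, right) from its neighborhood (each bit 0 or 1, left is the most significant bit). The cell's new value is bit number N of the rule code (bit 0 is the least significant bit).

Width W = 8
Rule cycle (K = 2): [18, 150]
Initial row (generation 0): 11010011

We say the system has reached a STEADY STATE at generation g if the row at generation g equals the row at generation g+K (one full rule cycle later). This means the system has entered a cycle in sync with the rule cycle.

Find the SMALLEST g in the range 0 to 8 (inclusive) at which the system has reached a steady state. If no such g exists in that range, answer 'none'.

Gen 0: 11010011
Gen 1 (rule 18): 00001100
Gen 2 (rule 150): 00010010
Gen 3 (rule 18): 00101101
Gen 4 (rule 150): 01100001
Gen 5 (rule 18): 10010010
Gen 6 (rule 150): 11111111
Gen 7 (rule 18): 00000000
Gen 8 (rule 150): 00000000
Gen 9 (rule 18): 00000000
Gen 10 (rule 150): 00000000

Answer: 7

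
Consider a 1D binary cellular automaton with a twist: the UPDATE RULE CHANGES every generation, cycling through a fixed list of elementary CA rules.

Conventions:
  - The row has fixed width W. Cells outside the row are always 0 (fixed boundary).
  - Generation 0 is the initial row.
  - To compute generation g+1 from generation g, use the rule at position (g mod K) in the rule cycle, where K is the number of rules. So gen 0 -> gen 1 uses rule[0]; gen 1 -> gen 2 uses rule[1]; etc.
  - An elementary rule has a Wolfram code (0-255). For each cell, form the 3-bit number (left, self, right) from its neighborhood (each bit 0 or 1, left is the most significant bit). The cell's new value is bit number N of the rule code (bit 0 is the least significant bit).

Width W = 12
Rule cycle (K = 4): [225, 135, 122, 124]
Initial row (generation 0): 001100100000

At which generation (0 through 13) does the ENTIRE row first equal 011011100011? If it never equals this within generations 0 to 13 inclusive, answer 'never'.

Gen 0: 001100100000
Gen 1 (rule 225): 100100001111
Gen 2 (rule 135): 101101110110
Gen 3 (rule 122): 011111011111
Gen 4 (rule 124): 010001110001
Gen 5 (rule 225): 000100110100
Gen 6 (rule 135): 111101000101
Gen 7 (rule 122): 100110101010
Gen 8 (rule 124): 110111111111
Gen 9 (rule 225): 011011111111
Gen 10 (rule 135): 100001111110
Gen 11 (rule 122): 010011000011
Gen 12 (rule 124): 011011100011
Gen 13 (rule 225): 001101101001

Answer: 12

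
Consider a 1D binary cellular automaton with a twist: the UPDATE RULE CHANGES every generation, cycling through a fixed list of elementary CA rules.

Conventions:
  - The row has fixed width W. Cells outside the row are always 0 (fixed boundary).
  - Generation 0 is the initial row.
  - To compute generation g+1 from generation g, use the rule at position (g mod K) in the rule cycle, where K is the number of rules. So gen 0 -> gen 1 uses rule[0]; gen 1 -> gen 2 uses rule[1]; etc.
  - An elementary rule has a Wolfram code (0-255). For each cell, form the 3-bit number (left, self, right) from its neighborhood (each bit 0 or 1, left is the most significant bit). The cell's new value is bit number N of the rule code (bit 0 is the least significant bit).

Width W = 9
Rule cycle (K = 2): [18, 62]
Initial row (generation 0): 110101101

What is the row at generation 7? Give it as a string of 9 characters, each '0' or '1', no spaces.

Gen 0: 110101101
Gen 1 (rule 18): 000000000
Gen 2 (rule 62): 000000000
Gen 3 (rule 18): 000000000
Gen 4 (rule 62): 000000000
Gen 5 (rule 18): 000000000
Gen 6 (rule 62): 000000000
Gen 7 (rule 18): 000000000

Answer: 000000000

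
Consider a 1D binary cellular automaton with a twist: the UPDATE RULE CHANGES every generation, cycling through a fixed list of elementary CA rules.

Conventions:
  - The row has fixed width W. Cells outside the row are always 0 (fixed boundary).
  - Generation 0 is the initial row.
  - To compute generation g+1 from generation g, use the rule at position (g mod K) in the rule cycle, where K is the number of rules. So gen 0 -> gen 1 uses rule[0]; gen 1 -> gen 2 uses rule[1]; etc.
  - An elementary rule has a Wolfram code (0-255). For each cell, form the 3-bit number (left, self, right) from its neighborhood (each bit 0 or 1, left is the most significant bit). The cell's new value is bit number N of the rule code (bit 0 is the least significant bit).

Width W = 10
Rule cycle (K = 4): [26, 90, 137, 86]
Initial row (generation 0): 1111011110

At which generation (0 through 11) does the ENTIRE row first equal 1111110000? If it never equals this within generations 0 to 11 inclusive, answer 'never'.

Gen 0: 1111011110
Gen 1 (rule 26): 1000010001
Gen 2 (rule 90): 0100101010
Gen 3 (rule 137): 0000000000
Gen 4 (rule 86): 0000000000
Gen 5 (rule 26): 0000000000
Gen 6 (rule 90): 0000000000
Gen 7 (rule 137): 1111111111
Gen 8 (rule 86): 0000000001
Gen 9 (rule 26): 0000000010
Gen 10 (rule 90): 0000000101
Gen 11 (rule 137): 1111110000

Answer: 11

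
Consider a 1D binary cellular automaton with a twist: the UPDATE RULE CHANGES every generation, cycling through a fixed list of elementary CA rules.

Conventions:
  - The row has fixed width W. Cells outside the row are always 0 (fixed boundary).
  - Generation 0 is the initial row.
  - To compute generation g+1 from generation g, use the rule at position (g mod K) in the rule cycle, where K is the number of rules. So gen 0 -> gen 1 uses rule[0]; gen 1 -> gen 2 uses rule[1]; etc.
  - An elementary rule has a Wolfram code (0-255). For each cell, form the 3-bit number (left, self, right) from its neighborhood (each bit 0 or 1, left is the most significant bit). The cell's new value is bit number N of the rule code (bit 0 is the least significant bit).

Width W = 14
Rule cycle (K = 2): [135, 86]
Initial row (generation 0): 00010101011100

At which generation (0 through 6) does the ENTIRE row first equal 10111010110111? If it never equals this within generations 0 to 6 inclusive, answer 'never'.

Answer: never

Derivation:
Gen 0: 00010101011100
Gen 1 (rule 135): 11110101001001
Gen 2 (rule 86): 00010101111111
Gen 3 (rule 135): 11110100111110
Gen 4 (rule 86): 00010111000011
Gen 5 (rule 135): 11110010011100
Gen 6 (rule 86): 00011111100110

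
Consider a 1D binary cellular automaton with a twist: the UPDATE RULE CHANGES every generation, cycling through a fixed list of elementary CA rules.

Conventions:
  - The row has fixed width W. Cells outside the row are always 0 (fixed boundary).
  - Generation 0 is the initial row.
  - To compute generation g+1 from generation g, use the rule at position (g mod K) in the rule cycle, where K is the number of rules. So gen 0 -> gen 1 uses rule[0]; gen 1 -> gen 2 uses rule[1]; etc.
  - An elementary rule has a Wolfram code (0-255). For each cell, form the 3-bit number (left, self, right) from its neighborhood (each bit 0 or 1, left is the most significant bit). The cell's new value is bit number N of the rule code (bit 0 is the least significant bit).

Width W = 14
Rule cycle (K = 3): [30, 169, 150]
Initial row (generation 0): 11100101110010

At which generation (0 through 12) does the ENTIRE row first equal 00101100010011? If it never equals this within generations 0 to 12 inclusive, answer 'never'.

Gen 0: 11100101110010
Gen 1 (rule 30): 10011101001111
Gen 2 (rule 169): 00011010001110
Gen 3 (rule 150): 00100011010101
Gen 4 (rule 30): 01110110010101
Gen 5 (rule 169): 01101100001010
Gen 6 (rule 150): 10000010011011
Gen 7 (rule 30): 11000111110010
Gen 8 (rule 169): 10010111100000
Gen 9 (rule 150): 11110011010000
Gen 10 (rule 30): 10001110011000
Gen 11 (rule 169): 00101100010011
Gen 12 (rule 150): 01100010111100

Answer: 11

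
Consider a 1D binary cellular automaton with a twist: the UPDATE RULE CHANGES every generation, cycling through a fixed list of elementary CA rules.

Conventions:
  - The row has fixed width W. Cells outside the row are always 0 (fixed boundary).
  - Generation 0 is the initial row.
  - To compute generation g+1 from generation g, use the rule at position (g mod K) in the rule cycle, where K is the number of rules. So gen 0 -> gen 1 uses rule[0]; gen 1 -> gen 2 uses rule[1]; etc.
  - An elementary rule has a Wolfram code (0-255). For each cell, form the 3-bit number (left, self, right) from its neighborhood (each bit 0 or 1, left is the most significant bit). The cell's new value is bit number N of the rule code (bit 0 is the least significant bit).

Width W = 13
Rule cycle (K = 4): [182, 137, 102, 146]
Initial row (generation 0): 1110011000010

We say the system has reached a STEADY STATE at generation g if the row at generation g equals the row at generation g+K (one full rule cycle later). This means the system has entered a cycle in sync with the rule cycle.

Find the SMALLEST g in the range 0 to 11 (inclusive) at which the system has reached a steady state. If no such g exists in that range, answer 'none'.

Answer: none

Derivation:
Gen 0: 1110011000010
Gen 1 (rule 182): 0101100100111
Gen 2 (rule 137): 0001000000110
Gen 3 (rule 102): 0011000001010
Gen 4 (rule 146): 0100100010001
Gen 5 (rule 182): 1111110111011
Gen 6 (rule 137): 1111100110010
Gen 7 (rule 102): 0000101010110
Gen 8 (rule 146): 0001000000001
Gen 9 (rule 182): 0011100000011
Gen 10 (rule 137): 1011001111010
Gen 11 (rule 102): 1101010001110
Gen 12 (rule 146): 0000001010101
Gen 13 (rule 182): 0000011111111
Gen 14 (rule 137): 1111011111110
Gen 15 (rule 102): 0001100000010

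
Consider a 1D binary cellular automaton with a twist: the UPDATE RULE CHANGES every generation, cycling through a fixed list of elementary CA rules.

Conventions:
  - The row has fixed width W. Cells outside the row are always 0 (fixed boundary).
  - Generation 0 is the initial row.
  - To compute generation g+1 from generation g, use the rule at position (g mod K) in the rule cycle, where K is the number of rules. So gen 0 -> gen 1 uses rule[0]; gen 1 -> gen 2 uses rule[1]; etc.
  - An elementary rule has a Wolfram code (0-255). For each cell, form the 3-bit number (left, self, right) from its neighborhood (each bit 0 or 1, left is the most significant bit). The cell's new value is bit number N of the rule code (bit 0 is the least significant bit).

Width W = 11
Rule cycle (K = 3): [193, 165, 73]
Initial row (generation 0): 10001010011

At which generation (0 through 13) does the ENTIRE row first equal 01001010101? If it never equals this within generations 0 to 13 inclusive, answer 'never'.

Answer: 5

Derivation:
Gen 0: 10001010011
Gen 1 (rule 193): 00100000001
Gen 2 (rule 165): 10101111101
Gen 3 (rule 73): 00001000100
Gen 4 (rule 193): 11100010001
Gen 5 (rule 165): 01001010101
Gen 6 (rule 73): 00000000000
Gen 7 (rule 193): 11111111111
Gen 8 (rule 165): 01111111110
Gen 9 (rule 73): 01000000010
Gen 10 (rule 193): 00011111000
Gen 11 (rule 165): 11001110011
Gen 12 (rule 73): 11001010011
Gen 13 (rule 193): 01000000001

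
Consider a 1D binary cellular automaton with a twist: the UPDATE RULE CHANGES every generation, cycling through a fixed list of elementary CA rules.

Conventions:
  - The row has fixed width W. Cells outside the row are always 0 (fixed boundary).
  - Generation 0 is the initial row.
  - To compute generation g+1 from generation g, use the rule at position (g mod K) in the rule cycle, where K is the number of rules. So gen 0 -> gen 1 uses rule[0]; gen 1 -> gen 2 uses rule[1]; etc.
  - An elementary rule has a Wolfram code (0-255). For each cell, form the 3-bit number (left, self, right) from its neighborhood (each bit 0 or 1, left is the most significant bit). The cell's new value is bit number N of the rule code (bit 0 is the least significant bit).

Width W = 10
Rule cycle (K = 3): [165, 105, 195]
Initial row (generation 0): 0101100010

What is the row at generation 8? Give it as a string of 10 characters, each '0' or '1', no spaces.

Answer: 1110100000

Derivation:
Gen 0: 0101100010
Gen 1 (rule 165): 0110001010
Gen 2 (rule 105): 0110100100
Gen 3 (rule 195): 1010001001
Gen 4 (rule 165): 1110101001
Gen 5 (rule 105): 1011010000
Gen 6 (rule 195): 0001000111
Gen 7 (rule 165): 1101010010
Gen 8 (rule 105): 1110100000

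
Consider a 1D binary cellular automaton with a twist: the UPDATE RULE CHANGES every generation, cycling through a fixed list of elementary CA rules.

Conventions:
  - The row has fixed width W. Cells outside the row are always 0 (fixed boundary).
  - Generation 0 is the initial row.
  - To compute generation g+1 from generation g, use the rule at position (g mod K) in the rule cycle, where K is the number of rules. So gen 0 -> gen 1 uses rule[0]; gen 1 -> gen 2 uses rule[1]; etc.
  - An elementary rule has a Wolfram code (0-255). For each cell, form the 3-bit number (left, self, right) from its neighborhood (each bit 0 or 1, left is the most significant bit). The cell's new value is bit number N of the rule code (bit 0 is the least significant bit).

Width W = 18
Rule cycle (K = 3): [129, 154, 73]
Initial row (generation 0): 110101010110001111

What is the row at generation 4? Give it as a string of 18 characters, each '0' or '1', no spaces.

Gen 0: 110101010110001111
Gen 1 (rule 129): 000000000000100110
Gen 2 (rule 154): 000000000001011101
Gen 3 (rule 73): 111111111100010100
Gen 4 (rule 129): 011111111001000001

Answer: 011111111001000001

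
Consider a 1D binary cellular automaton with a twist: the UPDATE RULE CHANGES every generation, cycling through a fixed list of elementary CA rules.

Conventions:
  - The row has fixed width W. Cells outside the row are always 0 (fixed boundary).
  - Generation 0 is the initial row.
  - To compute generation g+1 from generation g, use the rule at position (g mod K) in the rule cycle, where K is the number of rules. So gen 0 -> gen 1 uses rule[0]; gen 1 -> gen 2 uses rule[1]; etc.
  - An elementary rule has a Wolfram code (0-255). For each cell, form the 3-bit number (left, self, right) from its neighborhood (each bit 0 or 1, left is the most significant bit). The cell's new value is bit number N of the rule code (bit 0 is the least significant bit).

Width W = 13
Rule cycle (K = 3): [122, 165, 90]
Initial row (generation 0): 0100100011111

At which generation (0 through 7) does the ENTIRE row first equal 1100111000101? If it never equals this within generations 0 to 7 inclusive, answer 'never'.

Gen 0: 0100100011111
Gen 1 (rule 122): 1011010110001
Gen 2 (rule 165): 1100111000101
Gen 3 (rule 90): 1111101101000
Gen 4 (rule 122): 1000111110100
Gen 5 (rule 165): 1010011101101
Gen 6 (rule 90): 0001110101100
Gen 7 (rule 122): 0011011011110

Answer: 2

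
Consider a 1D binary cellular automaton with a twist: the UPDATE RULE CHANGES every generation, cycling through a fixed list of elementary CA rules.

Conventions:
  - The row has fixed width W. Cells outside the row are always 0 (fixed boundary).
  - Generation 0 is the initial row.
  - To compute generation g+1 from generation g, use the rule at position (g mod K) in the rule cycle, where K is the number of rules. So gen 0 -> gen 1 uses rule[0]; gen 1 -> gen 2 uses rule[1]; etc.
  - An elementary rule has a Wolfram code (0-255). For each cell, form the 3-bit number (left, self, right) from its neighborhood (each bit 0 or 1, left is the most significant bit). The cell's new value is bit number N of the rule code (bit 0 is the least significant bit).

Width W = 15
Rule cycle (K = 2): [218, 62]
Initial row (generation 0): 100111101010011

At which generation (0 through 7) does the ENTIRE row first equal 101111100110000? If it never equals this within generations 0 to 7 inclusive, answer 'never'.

Gen 0: 100111101010011
Gen 1 (rule 218): 011111100001111
Gen 2 (rule 62): 110000010011000
Gen 3 (rule 218): 111000101111100
Gen 4 (rule 62): 100101111000010
Gen 5 (rule 218): 011001111100101
Gen 6 (rule 62): 110111000011111
Gen 7 (rule 218): 110111100111111

Answer: never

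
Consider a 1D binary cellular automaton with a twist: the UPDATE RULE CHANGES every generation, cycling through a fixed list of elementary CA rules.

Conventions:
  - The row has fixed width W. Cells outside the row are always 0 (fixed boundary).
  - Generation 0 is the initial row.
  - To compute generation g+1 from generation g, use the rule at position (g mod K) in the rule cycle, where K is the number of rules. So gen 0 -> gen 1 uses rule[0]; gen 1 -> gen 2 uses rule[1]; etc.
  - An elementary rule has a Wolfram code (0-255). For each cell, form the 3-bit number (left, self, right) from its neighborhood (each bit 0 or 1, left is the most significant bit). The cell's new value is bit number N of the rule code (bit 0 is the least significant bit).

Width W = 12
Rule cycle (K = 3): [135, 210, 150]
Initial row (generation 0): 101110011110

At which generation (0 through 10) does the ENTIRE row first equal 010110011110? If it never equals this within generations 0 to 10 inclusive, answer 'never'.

Answer: never

Derivation:
Gen 0: 101110011110
Gen 1 (rule 135): 100100101100
Gen 2 (rule 210): 011011000110
Gen 3 (rule 150): 100000101001
Gen 4 (rule 135): 101111101011
Gen 5 (rule 210): 000111100001
Gen 6 (rule 150): 001011010011
Gen 7 (rule 135): 111000010100
Gen 8 (rule 210): 011100100010
Gen 9 (rule 150): 101011110111
Gen 10 (rule 135): 101001100010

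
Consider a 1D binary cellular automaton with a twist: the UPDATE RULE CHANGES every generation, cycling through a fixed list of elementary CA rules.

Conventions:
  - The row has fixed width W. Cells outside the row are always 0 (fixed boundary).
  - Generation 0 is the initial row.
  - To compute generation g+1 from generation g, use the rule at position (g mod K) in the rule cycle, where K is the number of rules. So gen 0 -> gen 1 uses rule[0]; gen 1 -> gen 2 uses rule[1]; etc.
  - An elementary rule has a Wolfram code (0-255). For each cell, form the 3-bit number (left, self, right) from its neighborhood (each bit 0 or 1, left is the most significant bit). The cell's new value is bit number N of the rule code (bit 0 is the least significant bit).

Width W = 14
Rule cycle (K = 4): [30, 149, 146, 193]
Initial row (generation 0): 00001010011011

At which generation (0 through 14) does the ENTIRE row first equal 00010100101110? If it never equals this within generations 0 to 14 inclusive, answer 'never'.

Answer: 7

Derivation:
Gen 0: 00001010011011
Gen 1 (rule 30): 00011011110010
Gen 2 (rule 149): 11000001101011
Gen 3 (rule 146): 00100010000000
Gen 4 (rule 193): 10001000111111
Gen 5 (rule 30): 11011101100000
Gen 6 (rule 149): 00001000011111
Gen 7 (rule 146): 00010100101110
Gen 8 (rule 193): 11000000000110
Gen 9 (rule 30): 10100000001101
Gen 10 (rule 149): 10111111100001
Gen 11 (rule 146): 00011111010010
Gen 12 (rule 193): 11001111000000
Gen 13 (rule 30): 10111000100000
Gen 14 (rule 149): 10010110111111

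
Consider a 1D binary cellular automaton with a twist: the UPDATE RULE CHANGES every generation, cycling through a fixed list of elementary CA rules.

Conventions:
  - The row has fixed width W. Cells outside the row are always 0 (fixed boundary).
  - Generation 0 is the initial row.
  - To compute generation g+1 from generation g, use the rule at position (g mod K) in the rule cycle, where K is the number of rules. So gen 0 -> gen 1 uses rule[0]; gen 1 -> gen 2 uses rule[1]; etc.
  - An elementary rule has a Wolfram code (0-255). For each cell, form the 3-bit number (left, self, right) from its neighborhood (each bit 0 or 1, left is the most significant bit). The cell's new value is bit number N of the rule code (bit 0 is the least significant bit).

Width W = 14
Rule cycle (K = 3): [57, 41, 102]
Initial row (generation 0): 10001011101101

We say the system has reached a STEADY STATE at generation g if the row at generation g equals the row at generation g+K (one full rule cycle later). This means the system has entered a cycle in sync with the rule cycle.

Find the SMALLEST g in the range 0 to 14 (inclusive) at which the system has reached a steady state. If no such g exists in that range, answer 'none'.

Answer: none

Derivation:
Gen 0: 10001011101101
Gen 1 (rule 57): 01100110011010
Gen 2 (rule 41): 01000100010100
Gen 3 (rule 102): 11001100111100
Gen 4 (rule 57): 10101010100011
Gen 5 (rule 41): 01010101001010
Gen 6 (rule 102): 11111111011110
Gen 7 (rule 57): 10000000110001
Gen 8 (rule 41): 00111110100100
Gen 9 (rule 102): 01000011101100
Gen 10 (rule 57): 00111010011011
Gen 11 (rule 41): 10100100010110
Gen 12 (rule 102): 11101100111010
Gen 13 (rule 57): 10011010100101
Gen 14 (rule 41): 00010101000010
Gen 15 (rule 102): 00111111000110
Gen 16 (rule 57): 10100000110101
Gen 17 (rule 41): 01001110101010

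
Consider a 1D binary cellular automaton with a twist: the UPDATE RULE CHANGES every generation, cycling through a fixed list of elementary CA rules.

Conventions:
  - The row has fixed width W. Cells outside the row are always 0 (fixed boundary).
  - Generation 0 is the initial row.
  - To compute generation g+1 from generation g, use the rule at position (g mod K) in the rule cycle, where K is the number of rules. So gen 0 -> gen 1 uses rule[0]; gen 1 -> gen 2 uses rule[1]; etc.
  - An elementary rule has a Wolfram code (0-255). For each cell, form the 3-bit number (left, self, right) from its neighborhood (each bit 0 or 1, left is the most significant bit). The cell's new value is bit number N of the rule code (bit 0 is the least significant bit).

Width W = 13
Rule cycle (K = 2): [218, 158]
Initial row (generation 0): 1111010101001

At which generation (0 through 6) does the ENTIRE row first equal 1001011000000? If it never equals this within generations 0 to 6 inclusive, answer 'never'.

Answer: never

Derivation:
Gen 0: 1111010101001
Gen 1 (rule 218): 1111000000110
Gen 2 (rule 158): 1110100001101
Gen 3 (rule 218): 1110010011100
Gen 4 (rule 158): 1101111111010
Gen 5 (rule 218): 1101111111001
Gen 6 (rule 158): 1001111110111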